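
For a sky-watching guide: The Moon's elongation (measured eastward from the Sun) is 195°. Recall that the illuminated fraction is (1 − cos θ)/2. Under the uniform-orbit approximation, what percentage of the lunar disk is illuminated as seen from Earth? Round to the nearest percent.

f = (1 − cos 195°)/2 = (1 − (-0.966))/2 ≈ 0.983, i.e. 98%.

98%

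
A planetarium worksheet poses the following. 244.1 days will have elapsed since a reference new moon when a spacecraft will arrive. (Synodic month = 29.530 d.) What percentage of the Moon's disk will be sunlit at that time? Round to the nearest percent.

55%

Reduce mod P: 244.1 − 8×29.530 = 7.86 d into the current lunation.
Phase angle: θ = 360°·(7.86 d)/(29.530 d) = 95.8°.
cos 95.8° = (-0.101), so f = (1 − (-0.101))/2 = 0.551, so 55%.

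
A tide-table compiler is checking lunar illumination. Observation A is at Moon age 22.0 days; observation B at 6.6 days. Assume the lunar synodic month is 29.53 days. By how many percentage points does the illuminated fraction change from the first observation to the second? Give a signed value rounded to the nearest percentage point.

First observation: θ = 360°·22.0/29.53 = 268.2°, so f = 0.516.
Second observation: θ = 80.5°, f = 0.417.
Δf = 0.417 − 0.516 = -0.099, i.e. -10 pp.

-10 percentage points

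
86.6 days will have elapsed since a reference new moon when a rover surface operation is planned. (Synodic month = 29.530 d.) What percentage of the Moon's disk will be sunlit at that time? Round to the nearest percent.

4%

86.6/29.530 = 2.933 lunations, so 2 complete cycles and 27.54 d into the next.
The Moon has covered 27.54/29.530 of its cycle, so θ ≈ 360° × 27.54/29.530 = 335.7°.
With cos θ = 0.912, the lit fraction is (1 − 0.912)/2 ≈ 0.044, so 4%.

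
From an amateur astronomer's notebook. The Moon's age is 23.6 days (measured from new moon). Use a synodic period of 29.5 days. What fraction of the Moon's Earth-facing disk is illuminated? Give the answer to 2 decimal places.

Phase angle: θ = 360°·(23.6 d)/(29.5 d) = 288.0°.
cos 288.0° = 0.309, so f = (1 − 0.309)/2 = 0.345.

0.35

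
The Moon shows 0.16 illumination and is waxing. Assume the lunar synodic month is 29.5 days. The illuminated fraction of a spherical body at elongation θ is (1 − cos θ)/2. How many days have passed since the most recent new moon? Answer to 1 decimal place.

cos θ = 1 − 2f = 0.680, giving a principal value of 47.2°.
Before full moon the principal value applies: θ = 47.2°.
That fraction of the synodic month is 47.2/360 × 29.5 d ≈ 3.86 d.

3.9 days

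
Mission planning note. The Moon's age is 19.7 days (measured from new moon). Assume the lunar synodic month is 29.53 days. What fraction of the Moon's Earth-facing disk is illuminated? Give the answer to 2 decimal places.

The Moon has covered 19.7/29.53 of its cycle, so θ ≈ 360° × 19.7/29.53 = 240.2°.
With cos θ = (-0.498), the lit fraction is (1 − (-0.498))/2 ≈ 0.749.

0.75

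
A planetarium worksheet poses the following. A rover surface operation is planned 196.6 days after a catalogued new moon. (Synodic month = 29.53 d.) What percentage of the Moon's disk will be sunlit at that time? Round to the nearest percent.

196.6/29.53 = 6.658 lunations, so 6 complete cycles and 19.42 d into the next.
Phase angle: θ = 360°·(19.42 d)/(29.53 d) = 236.7°.
Illuminated fraction = (1 − cos 236.7°)/2 = (1 − (-0.548))/2 ≈ 0.774, so 77%.

77%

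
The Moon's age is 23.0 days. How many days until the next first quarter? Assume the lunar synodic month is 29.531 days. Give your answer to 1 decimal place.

First quarter is 0.25 of the way through the cycle: age 0.25 × 29.531 = 7.383 d.
This lunation's first quarter (7.383 d) has passed, so add one period: 36.914 − 23.0 = 13.914 days.

13.9 days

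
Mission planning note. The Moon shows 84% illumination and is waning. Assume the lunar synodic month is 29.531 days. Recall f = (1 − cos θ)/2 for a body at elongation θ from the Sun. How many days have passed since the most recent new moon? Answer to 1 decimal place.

Invert f = (1 − cos θ)/2 to get cos θ = 1 − 2(0.84) = -0.680, hence θ₀ = arccos -0.680 = 132.8°.
Since the Moon is past full (waning), take the reflex angle: θ = 360° − 132.8° = 227.2°.
That fraction of the synodic month is 227.2/360 × 29.531 d ≈ 18.63 d.

18.6 days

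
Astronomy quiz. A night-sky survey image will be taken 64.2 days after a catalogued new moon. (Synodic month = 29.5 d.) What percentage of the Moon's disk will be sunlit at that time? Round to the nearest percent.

Reduce mod P: 64.2 − 2×29.5 = 5.20 d into the current lunation.
The Moon has covered 5.20/29.5 of its cycle, so θ ≈ 360° × 5.20/29.5 = 63.5°.
cos 63.5° = 0.447, so f = (1 − 0.447)/2 = 0.277, so 28%.

28%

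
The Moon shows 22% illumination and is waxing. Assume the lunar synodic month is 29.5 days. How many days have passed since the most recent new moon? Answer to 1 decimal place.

Invert f = (1 − cos θ)/2 to get cos θ = 1 − 2(0.22) = 0.560, hence θ₀ = arccos 0.560 = 55.9°.
The Moon is waxing (0°–180°), so θ = 55.9° directly.
That fraction of the synodic month is 55.9/360 × 29.5 d ≈ 4.58 d.

4.6 days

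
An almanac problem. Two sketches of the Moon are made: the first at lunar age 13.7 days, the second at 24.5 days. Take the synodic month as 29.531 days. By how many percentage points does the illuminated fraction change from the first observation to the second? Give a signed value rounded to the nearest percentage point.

θ₁ = 360° × 13.7/29.531 = 167.0°, f₁ = (1 − cos θ₁)/2 = 0.987.
θ₂ = 360° × 24.5/29.531 = 298.7°, f₂ = (1 − cos θ₂)/2 = 0.260.
Change = f₂ − f₁ = -0.727 → -73 percentage points.

-73 percentage points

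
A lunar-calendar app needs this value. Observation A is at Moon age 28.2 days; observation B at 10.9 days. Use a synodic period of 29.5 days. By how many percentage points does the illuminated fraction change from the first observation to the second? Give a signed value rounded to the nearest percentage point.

θ₁ = 360° × 28.2/29.5 = 344.1°, f₁ = (1 − cos θ₁)/2 = 0.019.
θ₂ = 360° × 10.9/29.5 = 133.0°, f₂ = (1 − cos θ₂)/2 = 0.841.
Change = f₂ − f₁ = +0.822 → +82 percentage points.

+82 percentage points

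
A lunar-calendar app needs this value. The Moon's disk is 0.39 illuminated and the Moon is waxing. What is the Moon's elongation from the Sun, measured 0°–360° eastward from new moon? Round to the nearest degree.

77°

cos θ = 1 − 2f = 0.220, giving a principal value of 77.3°.
Waxing ⇒ before full, so θ = 77.3°.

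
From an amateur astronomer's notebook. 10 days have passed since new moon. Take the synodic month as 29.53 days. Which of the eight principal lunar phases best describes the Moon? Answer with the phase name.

θ ≈ 360° × 10/29.53 = 122°, which falls in the waxing gibbous sector.

waxing gibbous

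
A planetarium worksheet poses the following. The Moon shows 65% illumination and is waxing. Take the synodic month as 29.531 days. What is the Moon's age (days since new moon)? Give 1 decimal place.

8.8 days

From f = (1 − cos θ)/2: cos θ = 1 − 2×0.65 = -0.300; arccos → 107.5°.
The Moon is waxing (0°–180°), so θ = 107.5° directly.
At 360°/29.531 d per day, 107.5° corresponds to 8.81 days.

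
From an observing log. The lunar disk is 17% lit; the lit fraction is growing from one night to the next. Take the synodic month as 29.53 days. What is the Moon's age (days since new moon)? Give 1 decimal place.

4.0 days

Invert f = (1 − cos θ)/2 to get cos θ = 1 − 2(0.17) = 0.660, hence θ₀ = arccos 0.660 = 48.7°.
The Moon is waxing (0°–180°), so θ = 48.7° directly.
That fraction of the synodic month is 48.7/360 × 29.53 d ≈ 3.99 d.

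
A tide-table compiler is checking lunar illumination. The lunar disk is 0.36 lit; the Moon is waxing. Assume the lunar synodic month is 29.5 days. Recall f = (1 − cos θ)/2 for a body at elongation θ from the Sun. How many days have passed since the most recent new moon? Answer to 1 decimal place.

From f = (1 − cos θ)/2: cos θ = 1 − 2×0.36 = 0.280; arccos → 73.7°.
Before full moon the principal value applies: θ = 73.7°.
Age = 29.5 × 73.7°/360° ≈ 6.04 days.

6.0 days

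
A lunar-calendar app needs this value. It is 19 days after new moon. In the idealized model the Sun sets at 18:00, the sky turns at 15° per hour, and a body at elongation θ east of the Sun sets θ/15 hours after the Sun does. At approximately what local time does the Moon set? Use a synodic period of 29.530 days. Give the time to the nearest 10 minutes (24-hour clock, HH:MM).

Elongation θ = 360° × 19/29.530 ≈ 231.6°.
Delay after the Sun = 231.6° / (15°/h) ≈ 15.44 h.
18:00 + 15.442 h ≈ 09:27 → 09:30 to the nearest ten minutes.

09:30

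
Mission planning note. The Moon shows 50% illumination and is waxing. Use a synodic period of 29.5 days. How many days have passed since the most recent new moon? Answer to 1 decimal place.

7.4 days

From f = (1 − cos θ)/2: cos θ = 1 − 2×0.50 = 0.000; arccos → 90.0°.
Before full moon the principal value applies: θ = 90.0°.
That fraction of the synodic month is 90.0/360 × 29.5 d ≈ 7.38 d.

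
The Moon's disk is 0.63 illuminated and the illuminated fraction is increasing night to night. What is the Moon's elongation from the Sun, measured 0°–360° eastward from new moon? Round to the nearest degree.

From f = (1 − cos θ)/2: cos θ = 1 − 2×0.63 = -0.260; arccos → 105.1°.
Before full moon the principal value applies: θ = 105.1°.

105°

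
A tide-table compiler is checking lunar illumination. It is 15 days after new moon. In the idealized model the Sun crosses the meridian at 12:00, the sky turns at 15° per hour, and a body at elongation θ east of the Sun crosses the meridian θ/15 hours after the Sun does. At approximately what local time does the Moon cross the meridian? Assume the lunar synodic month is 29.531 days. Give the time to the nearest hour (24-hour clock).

Elongation θ = 360° × 15/29.531 ≈ 182.9°.
At 15° of sky rotation per hour, 182.9° corresponds to a 12.19 h lag.
12:00 + 12.19 h ≈ 00:11 → 00:00 to the nearest hour.

00:00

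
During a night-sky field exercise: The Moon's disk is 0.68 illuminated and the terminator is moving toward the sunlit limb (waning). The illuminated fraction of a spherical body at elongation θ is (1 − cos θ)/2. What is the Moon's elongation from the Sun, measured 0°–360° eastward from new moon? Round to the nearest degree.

249°

From f = (1 − cos θ)/2: cos θ = 1 − 2×0.68 = -0.360; arccos → 111.1°.
A waning Moon lies in 180°–360°, so θ = 360° − 111.1° = 248.9°.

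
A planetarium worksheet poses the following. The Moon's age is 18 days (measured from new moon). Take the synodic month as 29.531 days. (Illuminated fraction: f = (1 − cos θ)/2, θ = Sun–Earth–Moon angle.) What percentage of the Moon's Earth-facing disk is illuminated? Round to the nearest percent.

89%

Elongation θ = 360° × 18/29.531 ≈ 219.4°.
Illuminated fraction = (1 − cos 219.4°)/2 = (1 − (-0.772))/2 ≈ 0.886, so 89%.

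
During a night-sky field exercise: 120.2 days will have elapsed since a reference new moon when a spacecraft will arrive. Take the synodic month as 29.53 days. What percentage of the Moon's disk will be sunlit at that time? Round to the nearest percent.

Reduce mod P: 120.2 − 4×29.53 = 2.08 d into the current lunation.
Elongation θ = 360° × 2.08/29.53 ≈ 25.4°.
cos 25.4° = 0.904, so f = (1 − 0.904)/2 = 0.048, so 5%.

5%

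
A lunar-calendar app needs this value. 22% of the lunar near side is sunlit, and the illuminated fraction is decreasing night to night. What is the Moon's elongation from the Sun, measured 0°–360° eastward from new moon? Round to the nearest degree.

cos θ = 1 − 2f = 0.560, giving a principal value of 55.9°.
Waning ⇒ past full, so θ = 360° − 55.9° = 304.1°.

304°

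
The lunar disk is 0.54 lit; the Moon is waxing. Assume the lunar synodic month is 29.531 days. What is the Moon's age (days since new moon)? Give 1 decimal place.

7.8 days

From f = (1 − cos θ)/2: cos θ = 1 − 2×0.54 = -0.080; arccos → 94.6°.
Waxing ⇒ before full, so θ = 94.6°.
Age = 29.531 × 94.6°/360° ≈ 7.76 days.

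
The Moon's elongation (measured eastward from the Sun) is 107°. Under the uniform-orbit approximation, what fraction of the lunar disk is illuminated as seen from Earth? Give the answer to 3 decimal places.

0.646

Half-versine of 107°: (1 − (-0.292))/2 = 0.646.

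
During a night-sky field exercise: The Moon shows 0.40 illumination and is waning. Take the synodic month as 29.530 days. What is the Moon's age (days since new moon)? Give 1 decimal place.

Invert f = (1 − cos θ)/2 to get cos θ = 1 − 2(0.40) = 0.200, hence θ₀ = arccos 0.200 = 78.5°.
A waning Moon lies in 180°–360°, so θ = 360° − 78.5° = 281.5°.
Age = 29.530 × 281.5°/360° ≈ 23.09 days.

23.1 days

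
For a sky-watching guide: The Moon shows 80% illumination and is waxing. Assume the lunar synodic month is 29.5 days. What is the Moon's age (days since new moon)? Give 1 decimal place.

Invert f = (1 − cos θ)/2 to get cos θ = 1 − 2(0.80) = -0.600, hence θ₀ = arccos -0.600 = 126.9°.
Before full moon the principal value applies: θ = 126.9°.
At 360°/29.5 d per day, 126.9° corresponds to 10.40 days.

10.4 days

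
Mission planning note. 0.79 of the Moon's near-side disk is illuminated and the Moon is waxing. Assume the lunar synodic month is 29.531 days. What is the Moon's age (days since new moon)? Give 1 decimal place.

10.3 days

cos θ = 1 − 2f = -0.580, giving a principal value of 125.5°.
The Moon is waxing (0°–180°), so θ = 125.5° directly.
Age = 29.531 × 125.5°/360° ≈ 10.29 days.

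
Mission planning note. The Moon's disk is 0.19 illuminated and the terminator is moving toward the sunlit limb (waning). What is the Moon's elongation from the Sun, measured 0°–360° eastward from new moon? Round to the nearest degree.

308°

cos θ = 1 − 2f = 0.620, giving a principal value of 51.7°.
Waning ⇒ past full, so θ = 360° − 51.7° = 308.3°.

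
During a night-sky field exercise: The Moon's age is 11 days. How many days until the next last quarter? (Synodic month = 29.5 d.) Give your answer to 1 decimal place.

Last quarter is 0.75 of the way through the cycle: age 0.75 × 29.5 = 22.125 d.
That is 22.125 − 11 = 11.125 days ahead.

11.1 days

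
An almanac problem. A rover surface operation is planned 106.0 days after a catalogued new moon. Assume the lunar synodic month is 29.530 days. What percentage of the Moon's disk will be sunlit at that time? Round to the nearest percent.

106.0/29.530 = 3.590 lunations, so 3 complete cycles and 17.41 d into the next.
Elongation θ = 360° × 17.41/29.530 ≈ 212.2°.
Illuminated fraction = (1 − cos 212.2°)/2 = (1 − (-0.846))/2 ≈ 0.923, so 92%.

92%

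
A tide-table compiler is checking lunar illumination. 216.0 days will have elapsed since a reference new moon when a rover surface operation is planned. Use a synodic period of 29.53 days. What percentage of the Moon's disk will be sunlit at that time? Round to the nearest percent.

Reduce mod P: 216.0 − 7×29.53 = 9.29 d into the current lunation.
Phase angle: θ = 360°·(9.29 d)/(29.53 d) = 113.3°.
Illuminated fraction = (1 − cos 113.3°)/2 = (1 − (-0.395))/2 ≈ 0.697, so 70%.

70%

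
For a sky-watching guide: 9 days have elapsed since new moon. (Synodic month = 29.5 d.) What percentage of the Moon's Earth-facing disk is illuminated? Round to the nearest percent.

67%

Phase angle: θ = 360°·(9 d)/(29.5 d) = 109.8°.
With cos θ = (-0.339), the lit fraction is (1 − (-0.339))/2 ≈ 0.670, so 67%.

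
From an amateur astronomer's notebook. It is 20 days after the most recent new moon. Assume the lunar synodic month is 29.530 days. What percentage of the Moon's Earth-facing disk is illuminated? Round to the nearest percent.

The Moon has covered 20/29.530 of its cycle, so θ ≈ 360° × 20/29.530 = 243.8°.
With cos θ = (-0.441), the lit fraction is (1 − (-0.441))/2 ≈ 0.721, so 72%.

72%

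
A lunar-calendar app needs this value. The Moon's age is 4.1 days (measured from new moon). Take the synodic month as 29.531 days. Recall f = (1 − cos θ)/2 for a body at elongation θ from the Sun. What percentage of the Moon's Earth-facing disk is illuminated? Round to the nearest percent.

Phase angle: θ = 360°·(4.1 d)/(29.531 d) = 50.0°.
cos 50.0° = 0.643, so f = (1 − 0.643)/2 = 0.178, so 18%.

18%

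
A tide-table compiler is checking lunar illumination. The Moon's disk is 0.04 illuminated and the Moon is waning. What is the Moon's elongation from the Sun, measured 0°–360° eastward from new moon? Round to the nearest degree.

cos θ = 1 − 2f = 0.920, giving a principal value of 23.1°.
A waning Moon lies in 180°–360°, so θ = 360° − 23.1° = 336.9°.

337°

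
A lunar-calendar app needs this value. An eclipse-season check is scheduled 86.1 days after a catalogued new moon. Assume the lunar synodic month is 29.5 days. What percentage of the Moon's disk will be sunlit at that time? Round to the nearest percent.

6%

86.1/29.5 = 2.919 lunations, so 2 complete cycles and 27.10 d into the next.
The Moon has covered 27.10/29.5 of its cycle, so θ ≈ 360° × 27.10/29.5 = 330.7°.
With cos θ = 0.872, the lit fraction is (1 − 0.872)/2 ≈ 0.064, so 6%.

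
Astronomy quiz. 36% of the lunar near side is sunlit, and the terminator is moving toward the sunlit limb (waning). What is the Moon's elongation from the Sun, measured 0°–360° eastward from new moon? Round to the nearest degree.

Invert f = (1 − cos θ)/2 to get cos θ = 1 − 2(0.36) = 0.280, hence θ₀ = arccos 0.280 = 73.7°.
Since the Moon is past full (waning), take the reflex angle: θ = 360° − 73.7° = 286.3°.

286°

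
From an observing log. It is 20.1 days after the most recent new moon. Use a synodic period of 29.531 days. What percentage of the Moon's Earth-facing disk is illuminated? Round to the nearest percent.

Phase angle: θ = 360°·(20.1 d)/(29.531 d) = 245.0°.
Illuminated fraction = (1 − cos 245.0°)/2 = (1 − (-0.422))/2 ≈ 0.711, so 71%.

71%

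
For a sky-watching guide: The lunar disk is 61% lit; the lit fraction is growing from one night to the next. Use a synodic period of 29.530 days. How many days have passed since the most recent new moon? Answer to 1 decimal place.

8.4 days

Invert f = (1 − cos θ)/2 to get cos θ = 1 − 2(0.61) = -0.220, hence θ₀ = arccos -0.220 = 102.7°.
Waxing ⇒ before full, so θ = 102.7°.
At 360°/29.530 d per day, 102.7° corresponds to 8.42 days.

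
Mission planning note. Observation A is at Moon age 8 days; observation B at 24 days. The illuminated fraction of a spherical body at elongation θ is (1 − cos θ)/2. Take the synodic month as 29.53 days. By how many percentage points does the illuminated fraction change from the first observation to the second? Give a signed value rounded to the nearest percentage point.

First observation: θ = 360°·8/29.53 = 97.5°, so f = 0.566.
Second observation: θ = 292.6°, f = 0.308.
Δf = 0.308 − 0.566 = -0.258, i.e. -26 pp.

-26 percentage points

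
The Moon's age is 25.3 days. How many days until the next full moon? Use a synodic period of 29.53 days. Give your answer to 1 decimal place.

19.0 days

Full moon occurs at elongation 180°, i.e. at age 29.53 × 180/360 = 14.765 d.
This lunation's full moon (14.765 d) has passed, so add one period: 44.295 − 25.3 = 18.995 days.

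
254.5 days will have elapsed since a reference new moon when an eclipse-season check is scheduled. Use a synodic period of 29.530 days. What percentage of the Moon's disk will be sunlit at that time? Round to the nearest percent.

87%

254.5/29.530 = 8.618 lunations, so 8 complete cycles and 18.26 d into the next.
Phase angle: θ = 360°·(18.26 d)/(29.530 d) = 222.6°.
cos 222.6° = (-0.736), so f = (1 − (-0.736))/2 = 0.868, so 87%.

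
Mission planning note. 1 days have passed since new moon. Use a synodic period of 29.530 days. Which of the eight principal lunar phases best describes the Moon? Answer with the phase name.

θ ≈ 360° × 1/29.530 = 12°, which falls in the new moon sector.

new moon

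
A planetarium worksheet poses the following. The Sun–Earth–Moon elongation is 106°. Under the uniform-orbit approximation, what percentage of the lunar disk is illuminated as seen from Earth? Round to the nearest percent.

64%

cos 106° = (-0.276), so f = (1 − (-0.276))/2 = 0.638, i.e. 64%.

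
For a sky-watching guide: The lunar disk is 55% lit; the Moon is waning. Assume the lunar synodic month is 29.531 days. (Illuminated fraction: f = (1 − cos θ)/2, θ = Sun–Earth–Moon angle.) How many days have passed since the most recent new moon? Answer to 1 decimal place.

21.7 days

From f = (1 − cos θ)/2: cos θ = 1 − 2×0.55 = -0.100; arccos → 95.7°.
A waning Moon lies in 180°–360°, so θ = 360° − 95.7° = 264.3°.
At 360°/29.531 d per day, 264.3° corresponds to 21.68 days.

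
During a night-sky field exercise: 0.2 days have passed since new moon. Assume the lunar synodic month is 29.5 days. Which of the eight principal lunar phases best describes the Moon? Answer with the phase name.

new moon

θ ≈ 360° × 0.2/29.5 = 2°, which falls in the new moon sector.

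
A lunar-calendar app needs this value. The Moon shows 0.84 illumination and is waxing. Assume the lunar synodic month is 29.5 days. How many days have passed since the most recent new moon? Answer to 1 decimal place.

10.9 days

cos θ = 1 − 2f = -0.680, giving a principal value of 132.8°.
Waxing ⇒ before full, so θ = 132.8°.
At 360°/29.5 d per day, 132.8° corresponds to 10.89 days.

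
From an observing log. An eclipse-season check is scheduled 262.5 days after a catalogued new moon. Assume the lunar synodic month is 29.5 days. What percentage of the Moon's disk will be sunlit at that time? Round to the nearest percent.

10%

262.5/29.5 = 8.898 lunations, so 8 complete cycles and 26.50 d into the next.
The Moon has covered 26.50/29.5 of its cycle, so θ ≈ 360° × 26.50/29.5 = 323.4°.
Illuminated fraction = (1 − cos 323.4°)/2 = (1 − 0.803)/2 ≈ 0.099, so 10%.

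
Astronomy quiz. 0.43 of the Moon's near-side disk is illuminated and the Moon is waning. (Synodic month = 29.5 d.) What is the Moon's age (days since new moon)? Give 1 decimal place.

22.8 days

From f = (1 − cos θ)/2: cos θ = 1 − 2×0.43 = 0.140; arccos → 82.0°.
Waning ⇒ past full, so θ = 360° − 82.0° = 278.0°.
That fraction of the synodic month is 278.0/360 × 29.5 d ≈ 22.78 d.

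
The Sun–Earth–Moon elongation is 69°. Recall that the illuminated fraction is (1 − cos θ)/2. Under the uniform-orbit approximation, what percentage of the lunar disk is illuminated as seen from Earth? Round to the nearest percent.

32%

Half-versine of 69°: (1 − 0.358)/2 = 0.321, i.e. 32%.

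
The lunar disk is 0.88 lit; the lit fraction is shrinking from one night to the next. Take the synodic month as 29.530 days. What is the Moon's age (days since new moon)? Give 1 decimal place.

cos θ = 1 − 2f = -0.760, giving a principal value of 139.5°.
Waning ⇒ past full, so θ = 360° − 139.5° = 220.5°.
That fraction of the synodic month is 220.5/360 × 29.530 d ≈ 18.09 d.

18.1 days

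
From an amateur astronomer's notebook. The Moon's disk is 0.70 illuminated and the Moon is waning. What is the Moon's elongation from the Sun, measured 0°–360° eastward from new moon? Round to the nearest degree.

246°

cos θ = 1 − 2f = -0.400, giving a principal value of 113.6°.
A waning Moon lies in 180°–360°, so θ = 360° − 113.6° = 246.4°.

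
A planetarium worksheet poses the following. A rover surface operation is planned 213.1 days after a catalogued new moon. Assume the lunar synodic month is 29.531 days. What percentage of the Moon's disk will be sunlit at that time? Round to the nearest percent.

39%

Reduce mod P: 213.1 − 7×29.531 = 6.38 d into the current lunation.
Phase angle: θ = 360°·(6.38 d)/(29.531 d) = 77.8°.
With cos θ = 0.211, the lit fraction is (1 − 0.211)/2 ≈ 0.394, so 39%.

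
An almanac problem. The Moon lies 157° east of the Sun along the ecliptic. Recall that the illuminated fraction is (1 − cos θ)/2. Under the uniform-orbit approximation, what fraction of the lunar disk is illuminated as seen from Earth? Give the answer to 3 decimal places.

0.960

Half-versine of 157°: (1 − (-0.921))/2 = 0.960.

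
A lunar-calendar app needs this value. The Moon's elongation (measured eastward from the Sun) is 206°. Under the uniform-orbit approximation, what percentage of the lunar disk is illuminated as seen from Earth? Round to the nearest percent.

95%

Half-versine of 206°: (1 − (-0.899))/2 = 0.949, i.e. 95%.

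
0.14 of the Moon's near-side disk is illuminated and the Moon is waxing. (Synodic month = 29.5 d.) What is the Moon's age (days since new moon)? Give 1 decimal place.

3.6 days

From f = (1 − cos θ)/2: cos θ = 1 − 2×0.14 = 0.720; arccos → 43.9°.
The Moon is waxing (0°–180°), so θ = 43.9° directly.
Age = 29.5 × 43.9°/360° ≈ 3.60 days.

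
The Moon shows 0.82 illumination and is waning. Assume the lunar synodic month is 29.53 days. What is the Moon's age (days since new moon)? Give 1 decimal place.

cos θ = 1 − 2f = -0.640, giving a principal value of 129.8°.
Waning ⇒ past full, so θ = 360° − 129.8° = 230.2°.
That fraction of the synodic month is 230.2/360 × 29.53 d ≈ 18.88 d.

18.9 days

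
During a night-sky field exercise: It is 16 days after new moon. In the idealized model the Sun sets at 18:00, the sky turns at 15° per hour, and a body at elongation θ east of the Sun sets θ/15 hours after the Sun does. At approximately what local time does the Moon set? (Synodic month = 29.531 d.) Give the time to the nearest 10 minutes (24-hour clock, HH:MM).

07:00

Elongation θ = 360° × 16/29.531 ≈ 195.0°.
At 15° of sky rotation per hour, 195.0° corresponds to a 13.00 h lag.
18:00 + 13.003 h ≈ 07:00 → 07:00 to the nearest ten minutes.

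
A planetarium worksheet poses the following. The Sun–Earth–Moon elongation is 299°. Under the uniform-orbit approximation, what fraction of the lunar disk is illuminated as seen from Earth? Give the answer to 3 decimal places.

f = (1 − cos 299°)/2 = (1 − 0.485)/2 ≈ 0.258.

0.258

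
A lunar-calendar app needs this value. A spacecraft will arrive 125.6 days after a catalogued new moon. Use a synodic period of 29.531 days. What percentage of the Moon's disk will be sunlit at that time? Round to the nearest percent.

Reduce mod P: 125.6 − 4×29.531 = 7.48 d into the current lunation.
Elongation θ = 360° × 7.48/29.531 ≈ 91.1°.
Illuminated fraction = (1 − cos 91.1°)/2 = (1 − (-0.020))/2 ≈ 0.510, so 51%.

51%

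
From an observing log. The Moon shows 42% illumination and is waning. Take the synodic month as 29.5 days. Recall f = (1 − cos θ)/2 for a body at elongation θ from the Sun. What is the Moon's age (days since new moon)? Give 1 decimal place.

22.9 days

cos θ = 1 − 2f = 0.160, giving a principal value of 80.8°.
A waning Moon lies in 180°–360°, so θ = 360° − 80.8° = 279.2°.
Age = 29.5 × 279.2°/360° ≈ 22.88 days.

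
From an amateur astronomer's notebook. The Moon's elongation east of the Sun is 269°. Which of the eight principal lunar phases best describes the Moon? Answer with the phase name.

269° lies in the last quarter sector of the 8-phase cycle.

last quarter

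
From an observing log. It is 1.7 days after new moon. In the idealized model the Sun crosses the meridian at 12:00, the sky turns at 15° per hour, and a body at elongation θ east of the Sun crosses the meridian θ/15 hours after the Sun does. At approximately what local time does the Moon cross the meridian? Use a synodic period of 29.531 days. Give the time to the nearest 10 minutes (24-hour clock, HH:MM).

13:20

Elongation θ = 360° × 1.7/29.531 ≈ 20.7°.
The Moon trails the Sun by θ/15 = 20.7/15 ≈ 1.38 hours.
12:00 + 1.382 h ≈ 13:23 → 13:20 to the nearest ten minutes.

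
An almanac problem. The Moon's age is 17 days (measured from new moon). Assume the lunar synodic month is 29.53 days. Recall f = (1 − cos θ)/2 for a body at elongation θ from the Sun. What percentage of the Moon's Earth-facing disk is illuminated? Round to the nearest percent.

94%

Elongation θ = 360° × 17/29.53 ≈ 207.2°.
Illuminated fraction = (1 − cos 207.2°)/2 = (1 − (-0.889))/2 ≈ 0.945, so 94%.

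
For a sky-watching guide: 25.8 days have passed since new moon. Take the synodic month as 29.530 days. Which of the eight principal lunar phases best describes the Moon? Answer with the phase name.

waning crescent

θ ≈ 360° × 25.8/29.530 = 315°, which falls in the waning crescent sector.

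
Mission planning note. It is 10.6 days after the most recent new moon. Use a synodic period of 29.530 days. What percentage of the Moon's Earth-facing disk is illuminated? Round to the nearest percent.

Phase angle: θ = 360°·(10.6 d)/(29.530 d) = 129.2°.
With cos θ = (-0.632), the lit fraction is (1 − (-0.632))/2 ≈ 0.816, so 82%.

82%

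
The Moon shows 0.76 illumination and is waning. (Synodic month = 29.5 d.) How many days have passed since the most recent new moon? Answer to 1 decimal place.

cos θ = 1 − 2f = -0.520, giving a principal value of 121.3°.
A waning Moon lies in 180°–360°, so θ = 360° − 121.3° = 238.7°.
Age = 29.5 × 238.7°/360° ≈ 19.56 days.

19.6 days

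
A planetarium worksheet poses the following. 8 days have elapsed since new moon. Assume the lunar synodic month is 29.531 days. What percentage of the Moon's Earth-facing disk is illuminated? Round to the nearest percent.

57%

Elongation θ = 360° × 8/29.531 ≈ 97.5°.
cos 97.5° = (-0.131), so f = (1 − (-0.131))/2 = 0.565, so 57%.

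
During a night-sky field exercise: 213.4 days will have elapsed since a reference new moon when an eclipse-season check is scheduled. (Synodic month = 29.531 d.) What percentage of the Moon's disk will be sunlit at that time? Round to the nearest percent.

43%

213.4/29.531 = 7.226 lunations, so 7 complete cycles and 6.68 d into the next.
Elongation θ = 360° × 6.68/29.531 ≈ 81.5°.
With cos θ = 0.148, the lit fraction is (1 − 0.148)/2 ≈ 0.426, so 43%.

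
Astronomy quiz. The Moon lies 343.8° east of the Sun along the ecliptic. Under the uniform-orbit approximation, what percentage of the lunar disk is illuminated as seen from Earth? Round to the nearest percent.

2%

cos 343.8° = 0.960, so f = (1 − 0.960)/2 = 0.020, i.e. 2%.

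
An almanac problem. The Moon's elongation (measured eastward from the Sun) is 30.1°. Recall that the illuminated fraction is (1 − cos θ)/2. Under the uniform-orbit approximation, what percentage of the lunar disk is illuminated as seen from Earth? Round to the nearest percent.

7%

f = (1 − cos 30.1°)/2 = (1 − 0.865)/2 ≈ 0.067, i.e. 7%.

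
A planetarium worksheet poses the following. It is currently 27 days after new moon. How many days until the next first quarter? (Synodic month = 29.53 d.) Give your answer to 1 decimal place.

First quarter occurs at elongation 90°, i.e. at age 29.53 × 90/360 = 7.383 d.
Already past this cycle's first quarter; the next is at 7.383 + 29.53 = 36.913 d, so 36.913 − 27 = 9.913 days.

9.9 days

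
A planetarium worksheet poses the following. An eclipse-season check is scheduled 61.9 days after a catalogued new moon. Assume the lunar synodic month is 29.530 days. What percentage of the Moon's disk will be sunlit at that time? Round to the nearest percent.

9%

Reduce mod P: 61.9 − 2×29.530 = 2.84 d into the current lunation.
The Moon has covered 2.84/29.530 of its cycle, so θ ≈ 360° × 2.84/29.530 = 34.6°.
cos 34.6° = 0.823, so f = (1 − 0.823)/2 = 0.089, so 9%.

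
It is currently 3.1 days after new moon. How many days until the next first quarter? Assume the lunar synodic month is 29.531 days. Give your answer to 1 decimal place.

4.3 days

First quarter occurs at elongation 90°, i.e. at age 29.531 × 90/360 = 7.383 d.
That is 7.383 − 3.1 = 4.283 days ahead.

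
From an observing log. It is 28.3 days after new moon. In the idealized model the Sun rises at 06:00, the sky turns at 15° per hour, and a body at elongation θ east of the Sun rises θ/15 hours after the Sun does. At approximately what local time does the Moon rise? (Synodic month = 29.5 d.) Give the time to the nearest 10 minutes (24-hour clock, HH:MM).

05:00

Phase angle: θ = 360°·(28.3 d)/(29.5 d) = 345.4°.
At 15° of sky rotation per hour, 345.4° corresponds to a 23.02 h lag.
06:00 + 23.024 h ≈ 05:01 → 05:00 to the nearest ten minutes.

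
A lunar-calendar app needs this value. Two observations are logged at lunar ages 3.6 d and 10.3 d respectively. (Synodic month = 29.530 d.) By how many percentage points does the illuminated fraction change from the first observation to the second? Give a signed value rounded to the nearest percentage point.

+65 percentage points

First observation: θ = 360°·3.6/29.530 = 43.9°, so f = 0.140.
Second observation: θ = 125.6°, f = 0.791.
Δf = 0.791 − 0.140 = +0.651, i.e. +65 pp.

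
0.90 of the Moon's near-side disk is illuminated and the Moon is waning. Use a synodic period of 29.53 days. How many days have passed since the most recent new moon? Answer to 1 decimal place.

cos θ = 1 − 2f = -0.800, giving a principal value of 143.1°.
Waning ⇒ past full, so θ = 360° − 143.1° = 216.9°.
That fraction of the synodic month is 216.9/360 × 29.53 d ≈ 17.79 d.

17.8 days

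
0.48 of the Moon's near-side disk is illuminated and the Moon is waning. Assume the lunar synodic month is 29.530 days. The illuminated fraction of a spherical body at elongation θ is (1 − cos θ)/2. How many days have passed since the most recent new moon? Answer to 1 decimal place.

22.3 days

cos θ = 1 − 2f = 0.040, giving a principal value of 87.7°.
Waning ⇒ past full, so θ = 360° − 87.7° = 272.3°.
That fraction of the synodic month is 272.3/360 × 29.530 d ≈ 22.34 d.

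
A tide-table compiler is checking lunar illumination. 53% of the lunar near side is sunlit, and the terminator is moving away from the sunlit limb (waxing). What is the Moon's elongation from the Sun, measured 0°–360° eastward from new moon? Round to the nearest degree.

93°

Invert f = (1 − cos θ)/2 to get cos θ = 1 − 2(0.53) = -0.060, hence θ₀ = arccos -0.060 = 93.4°.
The Moon is waxing (0°–180°), so θ = 93.4° directly.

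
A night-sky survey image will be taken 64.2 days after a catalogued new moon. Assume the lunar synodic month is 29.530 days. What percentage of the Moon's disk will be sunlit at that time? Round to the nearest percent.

64.2 d spans 2 complete synodic months (2 × 29.530 = 59.06 d) plus 5.14 d.
Elongation θ = 360° × 5.14/29.530 ≈ 62.7°.
Illuminated fraction = (1 − cos 62.7°)/2 = (1 − 0.459)/2 ≈ 0.270, so 27%.

27%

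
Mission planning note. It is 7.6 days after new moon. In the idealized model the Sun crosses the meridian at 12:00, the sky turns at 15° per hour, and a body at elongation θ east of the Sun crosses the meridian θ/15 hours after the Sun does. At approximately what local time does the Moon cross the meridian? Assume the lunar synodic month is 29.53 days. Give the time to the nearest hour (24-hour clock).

18:00

Phase angle: θ = 360°·(7.6 d)/(29.53 d) = 92.7°.
At 15° of sky rotation per hour, 92.7° corresponds to a 6.18 h lag.
12:00 + 6.18 h ≈ 18:11 → 18:00 to the nearest hour.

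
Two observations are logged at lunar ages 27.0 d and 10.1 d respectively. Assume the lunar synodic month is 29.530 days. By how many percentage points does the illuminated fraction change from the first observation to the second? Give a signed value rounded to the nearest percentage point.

+70 pp

First observation: θ = 360°·27.0/29.530 = 329.2°, so f = 0.071.
Second observation: θ = 123.1°, f = 0.773.
Δf = 0.773 − 0.071 = +0.703, i.e. +70 pp.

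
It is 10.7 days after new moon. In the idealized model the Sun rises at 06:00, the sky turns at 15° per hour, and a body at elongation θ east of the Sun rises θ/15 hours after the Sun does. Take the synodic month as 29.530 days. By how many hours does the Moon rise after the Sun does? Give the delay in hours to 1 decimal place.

Phase angle: θ = 360°·(10.7 d)/(29.530 d) = 130.4°.
The Moon trails the Sun by θ/15 = 130.4/15 ≈ 8.70 hours.
So the Moon rises 8.70 h after the Sun.

8.7 h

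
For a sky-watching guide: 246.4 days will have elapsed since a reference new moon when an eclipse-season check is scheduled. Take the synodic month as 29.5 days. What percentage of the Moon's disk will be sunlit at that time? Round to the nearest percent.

246.4/29.5 = 8.353 lunations, so 8 complete cycles and 10.40 d into the next.
Elongation θ = 360° × 10.40/29.5 ≈ 126.9°.
cos 126.9° = (-0.601), so f = (1 − (-0.601))/2 = 0.800, so 80%.

80%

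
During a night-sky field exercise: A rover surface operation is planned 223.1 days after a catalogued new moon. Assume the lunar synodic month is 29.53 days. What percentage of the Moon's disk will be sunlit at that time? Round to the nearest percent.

223.1/29.53 = 7.555 lunations, so 7 complete cycles and 16.39 d into the next.
Phase angle: θ = 360°·(16.39 d)/(29.53 d) = 199.8°.
Illuminated fraction = (1 − cos 199.8°)/2 = (1 − (-0.941))/2 ≈ 0.970, so 97%.

97%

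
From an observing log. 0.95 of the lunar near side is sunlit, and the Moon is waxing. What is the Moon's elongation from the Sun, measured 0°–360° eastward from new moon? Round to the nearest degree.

154°

Invert f = (1 − cos θ)/2 to get cos θ = 1 − 2(0.95) = -0.900, hence θ₀ = arccos -0.900 = 154.2°.
Before full moon the principal value applies: θ = 154.2°.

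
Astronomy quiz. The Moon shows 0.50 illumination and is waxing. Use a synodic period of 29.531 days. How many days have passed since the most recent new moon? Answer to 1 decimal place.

cos θ = 1 − 2f = 0.000, giving a principal value of 90.0°.
The Moon is waxing (0°–180°), so θ = 90.0° directly.
That fraction of the synodic month is 90.0/360 × 29.531 d ≈ 7.38 d.

7.4 days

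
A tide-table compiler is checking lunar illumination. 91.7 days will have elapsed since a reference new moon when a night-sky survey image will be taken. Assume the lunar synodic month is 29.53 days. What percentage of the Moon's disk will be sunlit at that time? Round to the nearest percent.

11%

Reduce mod P: 91.7 − 3×29.53 = 3.11 d into the current lunation.
Phase angle: θ = 360°·(3.11 d)/(29.53 d) = 37.9°.
With cos θ = 0.789, the lit fraction is (1 − 0.789)/2 ≈ 0.106, so 11%.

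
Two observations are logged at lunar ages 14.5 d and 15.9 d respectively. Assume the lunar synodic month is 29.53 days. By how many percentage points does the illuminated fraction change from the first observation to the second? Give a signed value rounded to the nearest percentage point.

θ₁ = 360° × 14.5/29.53 = 176.8°, f₁ = (1 − cos θ₁)/2 = 0.999.
θ₂ = 360° × 15.9/29.53 = 193.8°, f₂ = (1 − cos θ₂)/2 = 0.985.
Change = f₂ − f₁ = -0.014 → -1 percentage points.

-1 percentage points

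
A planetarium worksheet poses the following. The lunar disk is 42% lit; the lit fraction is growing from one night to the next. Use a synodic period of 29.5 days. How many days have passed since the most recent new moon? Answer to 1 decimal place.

6.6 days

From f = (1 − cos θ)/2: cos θ = 1 − 2×0.42 = 0.160; arccos → 80.8°.
The Moon is waxing (0°–180°), so θ = 80.8° directly.
That fraction of the synodic month is 80.8/360 × 29.5 d ≈ 6.62 d.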